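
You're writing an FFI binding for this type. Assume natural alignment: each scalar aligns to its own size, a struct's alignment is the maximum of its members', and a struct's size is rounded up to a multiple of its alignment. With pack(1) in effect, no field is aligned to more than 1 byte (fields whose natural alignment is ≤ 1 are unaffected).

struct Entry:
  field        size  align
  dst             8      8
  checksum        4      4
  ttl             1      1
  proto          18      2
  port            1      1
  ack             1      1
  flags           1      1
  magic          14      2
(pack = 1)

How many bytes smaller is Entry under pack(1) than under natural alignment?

natural layout:
  dst at 0 (size 8, align 8) → ends 8
  checksum at 8 (size 4, align 4) → ends 12
  ttl at 12 (size 1, align 1) → ends 13
  pad 1 to align 2 for proto
  proto at 14 (size 18, align 2) → ends 32
  port at 32 (size 1, align 1) → ends 33
  ack at 33 (size 1, align 1) → ends 34
  flags at 34 (size 1, align 1) → ends 35
  pad 1 to align 2 for magic
  magic at 36 (size 14, align 2) → ends 50
  tail pad 6 to reach multiple of 8
  total 56 bytes, alignment 8
packed(1) layout:
  dst at 0 (size 8, align 1) → ends 8
  checksum at 8 (size 4, align 1) → ends 12
  ttl at 12 (size 1, align 1) → ends 13
  proto at 13 (size 18, align 1) → ends 31
  port at 31 (size 1, align 1) → ends 32
  ack at 32 (size 1, align 1) → ends 33
  flags at 33 (size 1, align 1) → ends 34
  magic at 34 (size 14, align 1) → ends 48
  total 48 bytes, alignment 1
56 − 48 = 8

8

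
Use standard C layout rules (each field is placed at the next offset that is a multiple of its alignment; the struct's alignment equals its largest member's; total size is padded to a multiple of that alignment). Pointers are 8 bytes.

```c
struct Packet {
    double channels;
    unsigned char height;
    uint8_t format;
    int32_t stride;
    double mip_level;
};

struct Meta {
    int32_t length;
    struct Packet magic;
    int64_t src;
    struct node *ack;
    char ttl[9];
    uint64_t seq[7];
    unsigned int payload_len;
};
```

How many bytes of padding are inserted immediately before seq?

Packet: 0..8  channels  (8B, 8-aligned); 8..9  height  (1B, 1-aligned); 9..10  format  (1B, 1-aligned); 10..12  -- padding (2B); 12..16  stride  (4B, 4-aligned); 16..24  mip_level  (8B, 8-aligned); sizeof = 24, alignof = 8
0..4  length  (4B, 4-aligned)
4..8  -- padding (4B)
8..32  magic  (24B, 8-aligned)
32..40  src  (8B, 8-aligned)
40..48  ack  (8B, 8-aligned)
48..57  ttl  (9B, 1-aligned)
57..64  -- padding (7B)
64..120  seq  (56B, 8-aligned)

7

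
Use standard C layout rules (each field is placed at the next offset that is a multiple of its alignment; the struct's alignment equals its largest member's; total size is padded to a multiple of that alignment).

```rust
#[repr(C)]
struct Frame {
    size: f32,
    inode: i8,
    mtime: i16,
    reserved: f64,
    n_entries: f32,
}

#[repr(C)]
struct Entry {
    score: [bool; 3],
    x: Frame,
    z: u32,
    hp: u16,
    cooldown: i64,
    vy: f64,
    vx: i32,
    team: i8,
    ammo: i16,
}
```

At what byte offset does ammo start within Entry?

Frame: @0: size [4B, align 4] → 4; @4: inode [1B, align 1] → 5; +1 pad (align 2); @6: mtime [2B, align 2] → 8; @8: reserved [8B, align 8] → 16; @16: n_entries [4B, align 4] → 20; +4 tail pad (align 8); size 24, align 8
@0: score [3B, align 1] → 3
+5 pad (align 8)
@8: x [24B, align 8] → 32
@32: z [4B, align 4] → 36
@36: hp [2B, align 2] → 38
+2 pad (align 8)
@40: cooldown [8B, align 8] → 48
@48: vy [8B, align 8] → 56
@56: vx [4B, align 4] → 60
@60: team [1B, align 1] → 61
+1 pad (align 2)
@62: ammo [2B, align 2] → 64

62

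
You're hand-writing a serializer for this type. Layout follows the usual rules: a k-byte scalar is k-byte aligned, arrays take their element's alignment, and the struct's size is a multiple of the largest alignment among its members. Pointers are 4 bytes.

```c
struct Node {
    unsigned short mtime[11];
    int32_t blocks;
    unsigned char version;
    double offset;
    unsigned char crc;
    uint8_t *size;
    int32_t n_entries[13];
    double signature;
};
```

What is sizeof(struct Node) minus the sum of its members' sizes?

12

mtime at 0 (size 22, align 2) → ends 22
pad 2 to align 4 for blocks
blocks at 24 (size 4, align 4) → ends 28
version at 28 (size 1, align 1) → ends 29
pad 3 to align 8 for offset
offset at 32 (size 8, align 8) → ends 40
crc at 40 (size 1, align 1) → ends 41
pad 3 to align 4 for size
size at 44 (size 4, align 4) → ends 48
n_entries at 48 (size 52, align 4) → ends 100
pad 4 to align 8 for signature
signature at 104 (size 8, align 8) → ends 112
total 112 bytes, alignment 8
data bytes 100, size 112 → padding 12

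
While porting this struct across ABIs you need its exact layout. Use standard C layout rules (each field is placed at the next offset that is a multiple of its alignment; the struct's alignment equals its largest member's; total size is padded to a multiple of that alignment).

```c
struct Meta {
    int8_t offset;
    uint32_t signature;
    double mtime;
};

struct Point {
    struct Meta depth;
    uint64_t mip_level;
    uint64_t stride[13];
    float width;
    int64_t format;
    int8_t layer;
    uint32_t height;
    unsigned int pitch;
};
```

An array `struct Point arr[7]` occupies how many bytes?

Meta: offset at 0 (size 1, align 1) → ends 1; pad 3 to align 4 for signature; signature at 4 (size 4, align 4) → ends 8; mtime at 8 (size 8, align 8) → ends 16; total 16 bytes, alignment 8
depth at 0 (size 16, align 8) → ends 16
mip_level at 16 (size 8, align 8) → ends 24
stride at 24 (size 104, align 8) → ends 128
width at 128 (size 4, align 4) → ends 132
pad 4 to align 8 for format
format at 136 (size 8, align 8) → ends 144
layer at 144 (size 1, align 1) → ends 145
pad 3 to align 4 for height
height at 148 (size 4, align 4) → ends 152
pitch at 152 (size 4, align 4) → ends 156
tail pad 4 to reach multiple of 8
total 160 bytes, alignment 8
array of 7: 7 × 160 = 1120

1120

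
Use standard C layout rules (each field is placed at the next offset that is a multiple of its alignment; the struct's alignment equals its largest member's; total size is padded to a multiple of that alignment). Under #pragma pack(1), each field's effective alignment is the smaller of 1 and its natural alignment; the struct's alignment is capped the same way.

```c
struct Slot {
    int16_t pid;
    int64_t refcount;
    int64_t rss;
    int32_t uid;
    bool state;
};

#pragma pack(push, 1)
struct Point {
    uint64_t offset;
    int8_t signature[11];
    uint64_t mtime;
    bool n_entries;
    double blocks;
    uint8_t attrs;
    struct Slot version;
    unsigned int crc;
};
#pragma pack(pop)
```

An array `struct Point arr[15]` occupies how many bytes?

Slot: pid at 0 (size 2, align 2) → ends 2; pad 6 to align 8 for refcount; refcount at 8 (size 8, align 8) → ends 16; rss at 16 (size 8, align 8) → ends 24; uid at 24 (size 4, align 4) → ends 28; state at 28 (size 1, align 1) → ends 29; tail pad 3 to reach multiple of 8; total 32 bytes, alignment 8
offset at 0 (size 8, align 1) → ends 8
signature at 8 (size 11, align 1) → ends 19
mtime at 19 (size 8, align 1) → ends 27
n_entries at 27 (size 1, align 1) → ends 28
blocks at 28 (size 8, align 1) → ends 36
attrs at 36 (size 1, align 1) → ends 37
version at 37 (size 32, align 1) → ends 69
crc at 69 (size 4, align 1) → ends 73
total 73 bytes, alignment 1
array of 15: 15 × 73 = 1095

1095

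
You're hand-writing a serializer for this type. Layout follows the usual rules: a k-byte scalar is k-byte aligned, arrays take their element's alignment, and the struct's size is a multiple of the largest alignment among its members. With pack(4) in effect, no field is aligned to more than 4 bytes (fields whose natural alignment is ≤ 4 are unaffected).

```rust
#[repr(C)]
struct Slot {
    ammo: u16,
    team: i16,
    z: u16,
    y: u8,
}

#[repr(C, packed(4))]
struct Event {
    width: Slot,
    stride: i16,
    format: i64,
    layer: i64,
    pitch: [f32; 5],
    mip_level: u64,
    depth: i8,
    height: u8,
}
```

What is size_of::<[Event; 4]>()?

Slot: ammo at 0 (size 2, align 2) → ends 2; team at 2 (size 2, align 2) → ends 4; z at 4 (size 2, align 2) → ends 6; y at 6 (size 1, align 1) → ends 7; tail pad 1 to reach multiple of 2; total 8 bytes, alignment 2
width at 0 (size 8, align 2) → ends 8
stride at 8 (size 2, align 2) → ends 10
pad 2 to align 4 for format
format at 12 (size 8, align 4) → ends 20
layer at 20 (size 8, align 4) → ends 28
pitch at 28 (size 20, align 4) → ends 48
mip_level at 48 (size 8, align 4) → ends 56
depth at 56 (size 1, align 1) → ends 57
height at 57 (size 1, align 1) → ends 58
tail pad 2 to reach multiple of 4
total 60 bytes, alignment 4
array of 4: 4 × 60 = 240

240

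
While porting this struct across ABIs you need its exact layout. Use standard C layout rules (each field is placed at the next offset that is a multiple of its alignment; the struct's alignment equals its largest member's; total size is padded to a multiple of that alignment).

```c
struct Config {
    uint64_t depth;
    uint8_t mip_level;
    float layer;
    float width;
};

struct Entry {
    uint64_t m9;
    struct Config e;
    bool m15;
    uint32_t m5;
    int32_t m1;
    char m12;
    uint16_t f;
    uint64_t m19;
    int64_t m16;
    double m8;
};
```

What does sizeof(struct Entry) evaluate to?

Config: depth at 0 (size 8, align 8) → ends 8; mip_level at 8 (size 1, align 1) → ends 9; pad 3 to align 4 for layer; layer at 12 (size 4, align 4) → ends 16; width at 16 (size 4, align 4) → ends 20; tail pad 4 to reach multiple of 8; total 24 bytes, alignment 8
m9 at 0 (size 8, align 8) → ends 8
e at 8 (size 24, align 8) → ends 32
m15 at 32 (size 1, align 1) → ends 33
pad 3 to align 4 for m5
m5 at 36 (size 4, align 4) → ends 40
m1 at 40 (size 4, align 4) → ends 44
m12 at 44 (size 1, align 1) → ends 45
pad 1 to align 2 for f
f at 46 (size 2, align 2) → ends 48
m19 at 48 (size 8, align 8) → ends 56
m16 at 56 (size 8, align 8) → ends 64
m8 at 64 (size 8, align 8) → ends 72
total 72 bytes, alignment 8

72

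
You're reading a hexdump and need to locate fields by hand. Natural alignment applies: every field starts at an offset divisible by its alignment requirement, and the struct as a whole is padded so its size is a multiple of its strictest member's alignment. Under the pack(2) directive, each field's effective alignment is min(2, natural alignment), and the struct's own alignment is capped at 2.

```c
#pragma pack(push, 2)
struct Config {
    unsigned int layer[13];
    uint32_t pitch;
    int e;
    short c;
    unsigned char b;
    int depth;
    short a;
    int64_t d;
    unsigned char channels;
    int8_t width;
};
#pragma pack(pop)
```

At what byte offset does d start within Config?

@0: layer [52B, align 2] → 52
@52: pitch [4B, align 2] → 56
@56: e [4B, align 2] → 60
@60: c [2B, align 2] → 62
@62: b [1B, align 1] → 63
+1 pad (align 2)
@64: depth [4B, align 2] → 68
@68: a [2B, align 2] → 70
@70: d [8B, align 2] → 78

70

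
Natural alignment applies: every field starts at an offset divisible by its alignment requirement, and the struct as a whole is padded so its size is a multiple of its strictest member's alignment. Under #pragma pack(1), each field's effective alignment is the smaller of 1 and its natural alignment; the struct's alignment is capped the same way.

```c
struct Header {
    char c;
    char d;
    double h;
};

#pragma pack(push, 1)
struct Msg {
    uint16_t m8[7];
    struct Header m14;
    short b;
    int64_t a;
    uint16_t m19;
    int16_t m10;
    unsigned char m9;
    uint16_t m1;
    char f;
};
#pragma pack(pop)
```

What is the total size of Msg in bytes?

48 bytes

Header: @0: c [1B, align 1] → 1; @1: d [1B, align 1] → 2; +6 pad (align 8); @8: h [8B, align 8] → 16; size 16, align 8
@0: m8 [14B, align 1] → 14
@14: m14 [16B, align 1] → 30
@30: b [2B, align 1] → 32
@32: a [8B, align 1] → 40
@40: m19 [2B, align 1] → 42
@42: m10 [2B, align 1] → 44
@44: m9 [1B, align 1] → 45
@45: m1 [2B, align 1] → 47
@47: f [1B, align 1] → 48
size 48, align 1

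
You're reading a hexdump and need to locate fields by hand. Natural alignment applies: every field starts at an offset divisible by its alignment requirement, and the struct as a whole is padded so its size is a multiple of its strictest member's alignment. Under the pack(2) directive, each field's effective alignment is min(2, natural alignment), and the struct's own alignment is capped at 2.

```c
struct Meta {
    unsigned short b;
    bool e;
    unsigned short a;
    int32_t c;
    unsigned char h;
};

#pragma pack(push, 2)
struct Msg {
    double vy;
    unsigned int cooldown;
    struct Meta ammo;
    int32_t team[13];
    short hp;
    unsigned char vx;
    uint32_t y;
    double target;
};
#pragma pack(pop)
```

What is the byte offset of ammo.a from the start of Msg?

Meta: b at 0 (size 2, align 2) → ends 2; e at 2 (size 1, align 1) → ends 3; pad 1 to align 2 for a; a at 4 (size 2, align 2) → ends 6; pad 2 to align 4 for c; c at 8 (size 4, align 4) → ends 12; h at 12 (size 1, align 1) → ends 13; tail pad 3 to reach multiple of 4; total 16 bytes, alignment 4
vy at 0 (size 8, align 2) → ends 8
cooldown at 8 (size 4, align 2) → ends 12
ammo at 12 (size 16, align 2) → ends 28
within Meta: a at 4
12 + 4 = 16

16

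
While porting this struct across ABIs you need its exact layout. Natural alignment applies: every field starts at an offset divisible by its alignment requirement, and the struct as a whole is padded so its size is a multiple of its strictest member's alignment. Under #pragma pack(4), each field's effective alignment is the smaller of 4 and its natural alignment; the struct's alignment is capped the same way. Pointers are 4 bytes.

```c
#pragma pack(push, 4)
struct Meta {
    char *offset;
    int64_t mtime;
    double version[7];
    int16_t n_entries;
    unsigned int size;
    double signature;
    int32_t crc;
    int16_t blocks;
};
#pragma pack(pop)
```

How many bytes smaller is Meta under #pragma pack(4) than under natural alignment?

natural layout:
  offset at 0 (size 4, align 4) → ends 4
  pad 4 to align 8 for mtime
  mtime at 8 (size 8, align 8) → ends 16
  version at 16 (size 56, align 8) → ends 72
  n_entries at 72 (size 2, align 2) → ends 74
  pad 2 to align 4 for size
  size at 76 (size 4, align 4) → ends 80
  signature at 80 (size 8, align 8) → ends 88
  crc at 88 (size 4, align 4) → ends 92
  blocks at 92 (size 2, align 2) → ends 94
  tail pad 2 to reach multiple of 8
  total 96 bytes, alignment 8
packed(4) layout:
  offset at 0 (size 4, align 4) → ends 4
  mtime at 4 (size 8, align 4) → ends 12
  version at 12 (size 56, align 4) → ends 68
  n_entries at 68 (size 2, align 2) → ends 70
  pad 2 to align 4 for size
  size at 72 (size 4, align 4) → ends 76
  signature at 76 (size 8, align 4) → ends 84
  crc at 84 (size 4, align 4) → ends 88
  blocks at 88 (size 2, align 2) → ends 90
  tail pad 2 to reach multiple of 4
  total 92 bytes, alignment 4
96 − 92 = 4

4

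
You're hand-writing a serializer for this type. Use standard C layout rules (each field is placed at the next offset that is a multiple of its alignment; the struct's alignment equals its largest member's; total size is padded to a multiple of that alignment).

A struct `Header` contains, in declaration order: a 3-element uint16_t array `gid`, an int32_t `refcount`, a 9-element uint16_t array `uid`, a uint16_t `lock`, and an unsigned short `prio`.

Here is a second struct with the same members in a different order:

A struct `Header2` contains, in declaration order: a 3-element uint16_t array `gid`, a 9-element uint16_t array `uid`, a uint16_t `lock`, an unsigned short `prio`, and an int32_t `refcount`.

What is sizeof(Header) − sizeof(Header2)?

4

@0: gid [6B, align 2] → 6
+2 pad (align 4)
@8: refcount [4B, align 4] → 12
@12: uid [18B, align 2] → 30
@30: lock [2B, align 2] → 32
@32: prio [2B, align 2] → 34
+2 tail pad (align 4)
size 36, align 4
— Header2 —
@0: gid [6B, align 2] → 6
@6: uid [18B, align 2] → 24
@24: lock [2B, align 2] → 26
@26: prio [2B, align 2] → 28
@28: refcount [4B, align 4] → 32
size 32, align 4
36 − 32 = 4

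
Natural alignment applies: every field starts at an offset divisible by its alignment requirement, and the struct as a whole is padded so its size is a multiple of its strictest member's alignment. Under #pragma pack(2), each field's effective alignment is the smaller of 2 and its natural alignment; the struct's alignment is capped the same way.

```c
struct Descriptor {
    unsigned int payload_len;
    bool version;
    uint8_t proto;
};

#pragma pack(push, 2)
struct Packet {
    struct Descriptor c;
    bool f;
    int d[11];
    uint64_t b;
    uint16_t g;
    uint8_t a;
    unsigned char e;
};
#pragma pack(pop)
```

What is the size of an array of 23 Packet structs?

1518

Descriptor: @0: payload_len [4B, align 4] → 4; @4: version [1B, align 1] → 5; @5: proto [1B, align 1] → 6; +2 tail pad (align 4); size 8, align 4
@0: c [8B, align 2] → 8
@8: f [1B, align 1] → 9
+1 pad (align 2)
@10: d [44B, align 2] → 54
@54: b [8B, align 2] → 62
@62: g [2B, align 2] → 64
@64: a [1B, align 1] → 65
@65: e [1B, align 1] → 66
size 66, align 2
array of 23: 23 × 66 = 1518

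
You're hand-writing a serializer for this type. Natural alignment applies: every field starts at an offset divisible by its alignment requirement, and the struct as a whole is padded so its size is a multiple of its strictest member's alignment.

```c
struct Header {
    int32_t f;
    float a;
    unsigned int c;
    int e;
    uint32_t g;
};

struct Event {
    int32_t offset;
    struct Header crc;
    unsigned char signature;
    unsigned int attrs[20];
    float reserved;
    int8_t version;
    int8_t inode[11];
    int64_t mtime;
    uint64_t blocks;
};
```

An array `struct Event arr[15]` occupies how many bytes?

Header: f at 0 (size 4, align 4) → ends 4; a at 4 (size 4, align 4) → ends 8; c at 8 (size 4, align 4) → ends 12; e at 12 (size 4, align 4) → ends 16; g at 16 (size 4, align 4) → ends 20; total 20 bytes, alignment 4
offset at 0 (size 4, align 4) → ends 4
crc at 4 (size 20, align 4) → ends 24
signature at 24 (size 1, align 1) → ends 25
pad 3 to align 4 for attrs
attrs at 28 (size 80, align 4) → ends 108
reserved at 108 (size 4, align 4) → ends 112
version at 112 (size 1, align 1) → ends 113
inode at 113 (size 11, align 1) → ends 124
pad 4 to align 8 for mtime
mtime at 128 (size 8, align 8) → ends 136
blocks at 136 (size 8, align 8) → ends 144
total 144 bytes, alignment 8
array of 15: 15 × 144 = 2160

2160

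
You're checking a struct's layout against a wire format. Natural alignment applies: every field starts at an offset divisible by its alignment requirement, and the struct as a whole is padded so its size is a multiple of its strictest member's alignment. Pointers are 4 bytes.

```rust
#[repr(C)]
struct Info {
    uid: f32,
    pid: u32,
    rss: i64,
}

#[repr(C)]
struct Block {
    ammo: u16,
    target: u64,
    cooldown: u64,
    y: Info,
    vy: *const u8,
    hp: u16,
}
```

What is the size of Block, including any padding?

Info: @0: uid [4B, align 4] → 4; @4: pid [4B, align 4] → 8; @8: rss [8B, align 8] → 16; size 16, align 8
@0: ammo [2B, align 2] → 2
+6 pad (align 8)
@8: target [8B, align 8] → 16
@16: cooldown [8B, align 8] → 24
@24: y [16B, align 8] → 40
@40: vy [4B, align 4] → 44
@44: hp [2B, align 2] → 46
+2 tail pad (align 8)
size 48, align 8

48 bytes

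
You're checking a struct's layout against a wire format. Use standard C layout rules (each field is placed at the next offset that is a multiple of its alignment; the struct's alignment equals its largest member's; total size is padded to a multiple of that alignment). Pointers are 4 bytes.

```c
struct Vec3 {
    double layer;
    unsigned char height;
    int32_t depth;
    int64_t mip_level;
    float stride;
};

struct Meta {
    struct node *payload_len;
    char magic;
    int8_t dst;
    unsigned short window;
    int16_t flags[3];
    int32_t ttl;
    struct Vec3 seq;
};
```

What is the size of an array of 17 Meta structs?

Vec3: @0: layer [8B, align 8] → 8; @8: height [1B, align 1] → 9; +3 pad (align 4); @12: depth [4B, align 4] → 16; @16: mip_level [8B, align 8] → 24; @24: stride [4B, align 4] → 28; +4 tail pad (align 8); size 32, align 8
@0: payload_len [4B, align 4] → 4
@4: magic [1B, align 1] → 5
@5: dst [1B, align 1] → 6
@6: window [2B, align 2] → 8
@8: flags [6B, align 2] → 14
+2 pad (align 4)
@16: ttl [4B, align 4] → 20
+4 pad (align 8)
@24: seq [32B, align 8] → 56
size 56, align 8
array of 17: 17 × 56 = 952

952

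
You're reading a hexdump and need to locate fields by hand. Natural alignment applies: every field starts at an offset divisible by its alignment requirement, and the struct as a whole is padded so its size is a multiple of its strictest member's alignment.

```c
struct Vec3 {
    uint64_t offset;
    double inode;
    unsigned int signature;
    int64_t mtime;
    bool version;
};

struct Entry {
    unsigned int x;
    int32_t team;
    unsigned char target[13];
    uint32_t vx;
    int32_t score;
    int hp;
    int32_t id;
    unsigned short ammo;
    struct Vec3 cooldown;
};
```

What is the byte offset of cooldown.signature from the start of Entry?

64

Vec3: 0..8  offset  (8B, 8-aligned); 8..16  inode  (8B, 8-aligned); 16..20  signature  (4B, 4-aligned); 20..24  -- padding (4B); 24..32  mtime  (8B, 8-aligned); 32..33  version  (1B, 1-aligned); 33..40  -- tail padding (7B); sizeof = 40, alignof = 8
0..4  x  (4B, 4-aligned)
4..8  team  (4B, 4-aligned)
8..21  target  (13B, 1-aligned)
21..24  -- padding (3B)
24..28  vx  (4B, 4-aligned)
28..32  score  (4B, 4-aligned)
32..36  hp  (4B, 4-aligned)
36..40  id  (4B, 4-aligned)
40..42  ammo  (2B, 2-aligned)
42..48  -- padding (6B)
48..88  cooldown  (40B, 8-aligned)
within Vec3: signature at 16
48 + 16 = 64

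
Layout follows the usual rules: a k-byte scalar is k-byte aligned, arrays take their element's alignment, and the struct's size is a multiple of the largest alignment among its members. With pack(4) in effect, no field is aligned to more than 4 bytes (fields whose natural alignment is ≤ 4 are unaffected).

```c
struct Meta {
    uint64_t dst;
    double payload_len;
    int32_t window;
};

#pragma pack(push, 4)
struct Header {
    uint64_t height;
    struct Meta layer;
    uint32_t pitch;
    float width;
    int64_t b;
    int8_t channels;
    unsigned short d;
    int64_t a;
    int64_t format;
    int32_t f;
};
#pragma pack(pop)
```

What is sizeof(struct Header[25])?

1800

Meta: 0..8  dst  (8B, 8-aligned); 8..16  payload_len  (8B, 8-aligned); 16..20  window  (4B, 4-aligned); 20..24  -- tail padding (4B); sizeof = 24, alignof = 8
0..8  height  (8B, 4-aligned)
8..32  layer  (24B, 4-aligned)
32..36  pitch  (4B, 4-aligned)
36..40  width  (4B, 4-aligned)
40..48  b  (8B, 4-aligned)
48..49  channels  (1B, 1-aligned)
49..50  -- padding (1B)
50..52  d  (2B, 2-aligned)
52..60  a  (8B, 4-aligned)
60..68  format  (8B, 4-aligned)
68..72  f  (4B, 4-aligned)
sizeof = 72, alignof = 4
array of 25: 25 × 72 = 1800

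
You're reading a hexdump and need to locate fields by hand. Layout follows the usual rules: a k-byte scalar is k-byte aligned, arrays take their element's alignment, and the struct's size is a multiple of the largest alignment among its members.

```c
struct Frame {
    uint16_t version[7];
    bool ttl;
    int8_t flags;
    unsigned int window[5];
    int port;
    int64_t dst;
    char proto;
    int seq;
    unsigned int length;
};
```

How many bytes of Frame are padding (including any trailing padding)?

0..14  version  (14B, 2-aligned)
14..15  ttl  (1B, 1-aligned)
15..16  flags  (1B, 1-aligned)
16..36  window  (20B, 4-aligned)
36..40  port  (4B, 4-aligned)
40..48  dst  (8B, 8-aligned)
48..49  proto  (1B, 1-aligned)
49..52  -- padding (3B)
52..56  seq  (4B, 4-aligned)
56..60  length  (4B, 4-aligned)
60..64  -- tail padding (4B)
sizeof = 64, alignof = 8
data bytes 57, size 64 → padding 7

7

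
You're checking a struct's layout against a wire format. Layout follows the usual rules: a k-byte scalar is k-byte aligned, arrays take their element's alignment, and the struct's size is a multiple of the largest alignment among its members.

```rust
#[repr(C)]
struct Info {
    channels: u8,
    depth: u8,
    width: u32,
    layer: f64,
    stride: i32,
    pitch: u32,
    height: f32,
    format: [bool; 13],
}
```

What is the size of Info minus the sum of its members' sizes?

@0: channels [1B, align 1] → 1
@1: depth [1B, align 1] → 2
+2 pad (align 4)
@4: width [4B, align 4] → 8
@8: layer [8B, align 8] → 16
@16: stride [4B, align 4] → 20
@20: pitch [4B, align 4] → 24
@24: height [4B, align 4] → 28
@28: format [13B, align 1] → 41
+7 tail pad (align 8)
size 48, align 8
data bytes 39, size 48 → padding 9

9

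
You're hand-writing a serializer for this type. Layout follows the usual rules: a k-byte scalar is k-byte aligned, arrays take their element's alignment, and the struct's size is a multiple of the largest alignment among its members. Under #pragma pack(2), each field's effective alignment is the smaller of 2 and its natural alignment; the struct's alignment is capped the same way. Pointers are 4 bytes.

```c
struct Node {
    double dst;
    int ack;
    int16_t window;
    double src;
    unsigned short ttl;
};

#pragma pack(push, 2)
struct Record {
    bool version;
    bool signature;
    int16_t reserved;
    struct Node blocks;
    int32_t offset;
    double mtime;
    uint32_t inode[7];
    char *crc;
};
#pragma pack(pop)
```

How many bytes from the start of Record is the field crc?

76

Node: dst at 0 (size 8, align 8) → ends 8; ack at 8 (size 4, align 4) → ends 12; window at 12 (size 2, align 2) → ends 14; pad 2 to align 8 for src; src at 16 (size 8, align 8) → ends 24; ttl at 24 (size 2, align 2) → ends 26; tail pad 6 to reach multiple of 8; total 32 bytes, alignment 8
version at 0 (size 1, align 1) → ends 1
signature at 1 (size 1, align 1) → ends 2
reserved at 2 (size 2, align 2) → ends 4
blocks at 4 (size 32, align 2) → ends 36
offset at 36 (size 4, align 2) → ends 40
mtime at 40 (size 8, align 2) → ends 48
inode at 48 (size 28, align 2) → ends 76
crc at 76 (size 4, align 2) → ends 80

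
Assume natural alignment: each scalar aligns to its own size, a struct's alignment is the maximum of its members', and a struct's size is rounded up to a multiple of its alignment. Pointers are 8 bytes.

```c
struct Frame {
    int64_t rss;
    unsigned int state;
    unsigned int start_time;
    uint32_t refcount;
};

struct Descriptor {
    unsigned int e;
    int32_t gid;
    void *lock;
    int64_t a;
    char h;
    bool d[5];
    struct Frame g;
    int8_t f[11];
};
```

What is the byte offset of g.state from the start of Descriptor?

Frame: rss at 0 (size 8, align 8) → ends 8; state at 8 (size 4, align 4) → ends 12; start_time at 12 (size 4, align 4) → ends 16; refcount at 16 (size 4, align 4) → ends 20; tail pad 4 to reach multiple of 8; total 24 bytes, alignment 8
e at 0 (size 4, align 4) → ends 4
gid at 4 (size 4, align 4) → ends 8
lock at 8 (size 8, align 8) → ends 16
a at 16 (size 8, align 8) → ends 24
h at 24 (size 1, align 1) → ends 25
d at 25 (size 5, align 1) → ends 30
pad 2 to align 8 for g
g at 32 (size 24, align 8) → ends 56
within Frame: state at 8
32 + 8 = 40

40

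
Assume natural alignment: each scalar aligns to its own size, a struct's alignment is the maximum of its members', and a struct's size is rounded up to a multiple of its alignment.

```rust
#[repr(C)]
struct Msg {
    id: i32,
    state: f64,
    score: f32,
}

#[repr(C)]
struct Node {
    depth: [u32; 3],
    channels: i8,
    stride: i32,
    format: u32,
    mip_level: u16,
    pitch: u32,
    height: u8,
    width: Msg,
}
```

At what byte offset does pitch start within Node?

28

Msg: @0: id [4B, align 4] → 4; +4 pad (align 8); @8: state [8B, align 8] → 16; @16: score [4B, align 4] → 20; +4 tail pad (align 8); size 24, align 8
@0: depth [12B, align 4] → 12
@12: channels [1B, align 1] → 13
+3 pad (align 4)
@16: stride [4B, align 4] → 20
@20: format [4B, align 4] → 24
@24: mip_level [2B, align 2] → 26
+2 pad (align 4)
@28: pitch [4B, align 4] → 32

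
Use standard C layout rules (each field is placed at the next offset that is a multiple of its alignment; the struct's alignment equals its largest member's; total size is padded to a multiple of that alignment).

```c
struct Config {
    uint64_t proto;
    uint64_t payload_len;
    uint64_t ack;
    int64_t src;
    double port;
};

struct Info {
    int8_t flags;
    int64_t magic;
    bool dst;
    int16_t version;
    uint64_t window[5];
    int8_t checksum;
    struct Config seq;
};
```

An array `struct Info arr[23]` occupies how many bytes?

2576

Config: @0: proto [8B, align 8] → 8; @8: payload_len [8B, align 8] → 16; @16: ack [8B, align 8] → 24; @24: src [8B, align 8] → 32; @32: port [8B, align 8] → 40; size 40, align 8
@0: flags [1B, align 1] → 1
+7 pad (align 8)
@8: magic [8B, align 8] → 16
@16: dst [1B, align 1] → 17
+1 pad (align 2)
@18: version [2B, align 2] → 20
+4 pad (align 8)
@24: window [40B, align 8] → 64
@64: checksum [1B, align 1] → 65
+7 pad (align 8)
@72: seq [40B, align 8] → 112
size 112, align 8
array of 23: 23 × 112 = 2576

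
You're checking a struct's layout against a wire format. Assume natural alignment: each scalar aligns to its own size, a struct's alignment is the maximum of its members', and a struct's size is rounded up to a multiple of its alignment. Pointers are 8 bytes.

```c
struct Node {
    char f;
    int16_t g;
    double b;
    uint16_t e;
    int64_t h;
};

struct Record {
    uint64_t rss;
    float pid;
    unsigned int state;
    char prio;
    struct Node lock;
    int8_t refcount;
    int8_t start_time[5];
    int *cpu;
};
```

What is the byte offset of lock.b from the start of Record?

32

Node: f at 0 (size 1, align 1) → ends 1; pad 1 to align 2 for g; g at 2 (size 2, align 2) → ends 4; pad 4 to align 8 for b; b at 8 (size 8, align 8) → ends 16; e at 16 (size 2, align 2) → ends 18; pad 6 to align 8 for h; h at 24 (size 8, align 8) → ends 32; total 32 bytes, alignment 8
rss at 0 (size 8, align 8) → ends 8
pid at 8 (size 4, align 4) → ends 12
state at 12 (size 4, align 4) → ends 16
prio at 16 (size 1, align 1) → ends 17
pad 7 to align 8 for lock
lock at 24 (size 32, align 8) → ends 56
within Node: b at 8
24 + 8 = 32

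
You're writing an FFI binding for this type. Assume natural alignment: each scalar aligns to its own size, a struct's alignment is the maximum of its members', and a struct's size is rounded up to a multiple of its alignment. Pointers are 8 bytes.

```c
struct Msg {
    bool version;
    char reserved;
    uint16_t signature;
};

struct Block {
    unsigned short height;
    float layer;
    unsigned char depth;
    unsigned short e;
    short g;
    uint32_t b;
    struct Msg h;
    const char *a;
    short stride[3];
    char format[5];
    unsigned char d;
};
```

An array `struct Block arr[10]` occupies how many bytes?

480

Msg: version at 0 (size 1, align 1) → ends 1; reserved at 1 (size 1, align 1) → ends 2; signature at 2 (size 2, align 2) → ends 4; total 4 bytes, alignment 2
height at 0 (size 2, align 2) → ends 2
pad 2 to align 4 for layer
layer at 4 (size 4, align 4) → ends 8
depth at 8 (size 1, align 1) → ends 9
pad 1 to align 2 for e
e at 10 (size 2, align 2) → ends 12
g at 12 (size 2, align 2) → ends 14
pad 2 to align 4 for b
b at 16 (size 4, align 4) → ends 20
h at 20 (size 4, align 2) → ends 24
a at 24 (size 8, align 8) → ends 32
stride at 32 (size 6, align 2) → ends 38
format at 38 (size 5, align 1) → ends 43
d at 43 (size 1, align 1) → ends 44
tail pad 4 to reach multiple of 8
total 48 bytes, alignment 8
array of 10: 10 × 48 = 480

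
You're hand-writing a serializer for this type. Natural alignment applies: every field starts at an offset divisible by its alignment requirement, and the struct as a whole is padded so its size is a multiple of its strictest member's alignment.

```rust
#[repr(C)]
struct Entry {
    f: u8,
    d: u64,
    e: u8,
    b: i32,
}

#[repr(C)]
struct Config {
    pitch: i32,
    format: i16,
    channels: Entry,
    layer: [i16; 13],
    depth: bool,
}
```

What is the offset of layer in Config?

Entry: 0..1  f  (1B, 1-aligned); 1..8  -- padding (7B); 8..16  d  (8B, 8-aligned); 16..17  e  (1B, 1-aligned); 17..20  -- padding (3B); 20..24  b  (4B, 4-aligned); sizeof = 24, alignof = 8
0..4  pitch  (4B, 4-aligned)
4..6  format  (2B, 2-aligned)
6..8  -- padding (2B)
8..32  channels  (24B, 8-aligned)
32..58  layer  (26B, 2-aligned)

32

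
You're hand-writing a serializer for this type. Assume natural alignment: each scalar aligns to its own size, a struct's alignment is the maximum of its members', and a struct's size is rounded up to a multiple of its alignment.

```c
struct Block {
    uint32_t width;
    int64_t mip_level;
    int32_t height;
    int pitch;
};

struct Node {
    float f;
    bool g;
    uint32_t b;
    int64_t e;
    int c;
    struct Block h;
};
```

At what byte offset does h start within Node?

32

Block: @0: width [4B, align 4] → 4; +4 pad (align 8); @8: mip_level [8B, align 8] → 16; @16: height [4B, align 4] → 20; @20: pitch [4B, align 4] → 24; size 24, align 8
@0: f [4B, align 4] → 4
@4: g [1B, align 1] → 5
+3 pad (align 4)
@8: b [4B, align 4] → 12
+4 pad (align 8)
@16: e [8B, align 8] → 24
@24: c [4B, align 4] → 28
+4 pad (align 8)
@32: h [24B, align 8] → 56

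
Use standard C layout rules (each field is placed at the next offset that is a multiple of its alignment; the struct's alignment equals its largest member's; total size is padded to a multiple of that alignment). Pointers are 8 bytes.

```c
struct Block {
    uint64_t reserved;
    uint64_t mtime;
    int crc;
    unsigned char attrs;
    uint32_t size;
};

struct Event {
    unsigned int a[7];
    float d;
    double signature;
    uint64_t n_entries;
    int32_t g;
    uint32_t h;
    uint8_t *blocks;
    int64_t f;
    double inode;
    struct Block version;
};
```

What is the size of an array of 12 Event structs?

Block: 0..8  reserved  (8B, 8-aligned); 8..16  mtime  (8B, 8-aligned); 16..20  crc  (4B, 4-aligned); 20..21  attrs  (1B, 1-aligned); 21..24  -- padding (3B); 24..28  size  (4B, 4-aligned); 28..32  -- tail padding (4B); sizeof = 32, alignof = 8
0..28  a  (28B, 4-aligned)
28..32  d  (4B, 4-aligned)
32..40  signature  (8B, 8-aligned)
40..48  n_entries  (8B, 8-aligned)
48..52  g  (4B, 4-aligned)
52..56  h  (4B, 4-aligned)
56..64  blocks  (8B, 8-aligned)
64..72  f  (8B, 8-aligned)
72..80  inode  (8B, 8-aligned)
80..112  version  (32B, 8-aligned)
sizeof = 112, alignof = 8
array of 12: 12 × 112 = 1344

1344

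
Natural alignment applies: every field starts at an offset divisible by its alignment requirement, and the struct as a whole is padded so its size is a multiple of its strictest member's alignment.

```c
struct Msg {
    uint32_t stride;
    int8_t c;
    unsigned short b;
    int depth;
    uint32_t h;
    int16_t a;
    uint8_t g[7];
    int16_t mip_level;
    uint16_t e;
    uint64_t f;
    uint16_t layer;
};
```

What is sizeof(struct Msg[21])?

@0: stride [4B, align 4] → 4
@4: c [1B, align 1] → 5
+1 pad (align 2)
@6: b [2B, align 2] → 8
@8: depth [4B, align 4] → 12
@12: h [4B, align 4] → 16
@16: a [2B, align 2] → 18
@18: g [7B, align 1] → 25
+1 pad (align 2)
@26: mip_level [2B, align 2] → 28
@28: e [2B, align 2] → 30
+2 pad (align 8)
@32: f [8B, align 8] → 40
@40: layer [2B, align 2] → 42
+6 tail pad (align 8)
size 48, align 8
array of 21: 21 × 48 = 1008

1008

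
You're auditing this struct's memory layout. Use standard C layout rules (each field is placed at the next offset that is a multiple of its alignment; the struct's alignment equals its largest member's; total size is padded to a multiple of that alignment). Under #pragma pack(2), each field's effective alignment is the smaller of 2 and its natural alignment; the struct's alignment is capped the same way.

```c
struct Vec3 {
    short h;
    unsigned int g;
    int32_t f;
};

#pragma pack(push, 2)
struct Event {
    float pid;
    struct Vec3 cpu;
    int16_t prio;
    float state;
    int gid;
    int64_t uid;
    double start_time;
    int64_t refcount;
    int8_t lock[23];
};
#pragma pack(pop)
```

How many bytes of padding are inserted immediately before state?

0

Vec3: @0: h [2B, align 2] → 2; +2 pad (align 4); @4: g [4B, align 4] → 8; @8: f [4B, align 4] → 12; size 12, align 4
@0: pid [4B, align 2] → 4
@4: cpu [12B, align 2] → 16
@16: prio [2B, align 2] → 18
@18: state [4B, align 2] → 22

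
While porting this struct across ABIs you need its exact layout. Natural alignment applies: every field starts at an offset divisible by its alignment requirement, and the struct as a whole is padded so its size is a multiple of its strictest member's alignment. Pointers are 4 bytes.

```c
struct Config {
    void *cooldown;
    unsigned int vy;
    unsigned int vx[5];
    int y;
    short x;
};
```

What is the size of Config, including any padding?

36

cooldown at 0 (size 4, align 4) → ends 4
vy at 4 (size 4, align 4) → ends 8
vx at 8 (size 20, align 4) → ends 28
y at 28 (size 4, align 4) → ends 32
x at 32 (size 2, align 2) → ends 34
tail pad 2 to reach multiple of 4
total 36 bytes, alignment 4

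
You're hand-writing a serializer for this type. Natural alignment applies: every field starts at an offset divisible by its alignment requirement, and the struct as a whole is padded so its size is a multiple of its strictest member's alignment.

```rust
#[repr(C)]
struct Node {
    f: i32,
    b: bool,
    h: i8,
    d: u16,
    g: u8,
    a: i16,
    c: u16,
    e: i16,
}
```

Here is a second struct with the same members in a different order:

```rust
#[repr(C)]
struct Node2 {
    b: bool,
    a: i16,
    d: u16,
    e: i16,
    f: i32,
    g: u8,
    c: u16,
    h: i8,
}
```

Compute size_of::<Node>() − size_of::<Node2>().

f at 0 (size 4, align 4) → ends 4
b at 4 (size 1, align 1) → ends 5
h at 5 (size 1, align 1) → ends 6
d at 6 (size 2, align 2) → ends 8
g at 8 (size 1, align 1) → ends 9
pad 1 to align 2 for a
a at 10 (size 2, align 2) → ends 12
c at 12 (size 2, align 2) → ends 14
e at 14 (size 2, align 2) → ends 16
total 16 bytes, alignment 4
— Node2 —
b at 0 (size 1, align 1) → ends 1
pad 1 to align 2 for a
a at 2 (size 2, align 2) → ends 4
d at 4 (size 2, align 2) → ends 6
e at 6 (size 2, align 2) → ends 8
f at 8 (size 4, align 4) → ends 12
g at 12 (size 1, align 1) → ends 13
pad 1 to align 2 for c
c at 14 (size 2, align 2) → ends 16
h at 16 (size 1, align 1) → ends 17
tail pad 3 to reach multiple of 4
total 20 bytes, alignment 4
16 − 20 = -4

-4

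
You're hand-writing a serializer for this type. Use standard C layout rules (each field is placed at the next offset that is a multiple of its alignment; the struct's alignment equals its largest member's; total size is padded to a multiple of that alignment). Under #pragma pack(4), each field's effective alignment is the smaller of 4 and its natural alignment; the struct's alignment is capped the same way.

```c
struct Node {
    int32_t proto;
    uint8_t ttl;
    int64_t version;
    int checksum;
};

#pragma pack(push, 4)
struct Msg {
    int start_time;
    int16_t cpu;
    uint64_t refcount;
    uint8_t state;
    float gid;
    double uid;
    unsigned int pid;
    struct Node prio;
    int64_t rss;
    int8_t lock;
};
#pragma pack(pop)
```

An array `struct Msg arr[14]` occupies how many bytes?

1008

Node: @0: proto [4B, align 4] → 4; @4: ttl [1B, align 1] → 5; +3 pad (align 8); @8: version [8B, align 8] → 16; @16: checksum [4B, align 4] → 20; +4 tail pad (align 8); size 24, align 8
@0: start_time [4B, align 4] → 4
@4: cpu [2B, align 2] → 6
+2 pad (align 4)
@8: refcount [8B, align 4] → 16
@16: state [1B, align 1] → 17
+3 pad (align 4)
@20: gid [4B, align 4] → 24
@24: uid [8B, align 4] → 32
@32: pid [4B, align 4] → 36
@36: prio [24B, align 4] → 60
@60: rss [8B, align 4] → 68
@68: lock [1B, align 1] → 69
+3 tail pad (align 4)
size 72, align 4
array of 14: 14 × 72 = 1008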